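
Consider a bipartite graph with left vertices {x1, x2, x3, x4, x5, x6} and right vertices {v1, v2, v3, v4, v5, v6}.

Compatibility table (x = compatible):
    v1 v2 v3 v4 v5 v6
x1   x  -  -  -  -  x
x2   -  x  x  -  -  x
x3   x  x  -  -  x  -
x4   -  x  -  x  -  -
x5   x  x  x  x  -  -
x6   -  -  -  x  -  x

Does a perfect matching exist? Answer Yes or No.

One maximum matching: x1-v1, x2-v3, x3-v5, x4-v4, x5-v2, x6-v6.
All 6 left vertices are covered.

Yes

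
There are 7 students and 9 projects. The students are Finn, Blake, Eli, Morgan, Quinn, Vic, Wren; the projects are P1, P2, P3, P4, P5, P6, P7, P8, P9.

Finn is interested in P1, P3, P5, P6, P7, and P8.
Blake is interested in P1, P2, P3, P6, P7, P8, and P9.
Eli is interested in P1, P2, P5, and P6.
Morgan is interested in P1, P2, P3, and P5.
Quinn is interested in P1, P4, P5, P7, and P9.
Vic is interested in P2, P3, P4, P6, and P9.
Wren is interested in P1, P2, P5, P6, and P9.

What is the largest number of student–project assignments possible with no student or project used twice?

7

A valid assignment of size 7: Finn→P8, Blake→P3, Eli→P6, Morgan→P5, Quinn→P7, Vic→P2, Wren→P1.
This saturates every student, so 7 is the maximum.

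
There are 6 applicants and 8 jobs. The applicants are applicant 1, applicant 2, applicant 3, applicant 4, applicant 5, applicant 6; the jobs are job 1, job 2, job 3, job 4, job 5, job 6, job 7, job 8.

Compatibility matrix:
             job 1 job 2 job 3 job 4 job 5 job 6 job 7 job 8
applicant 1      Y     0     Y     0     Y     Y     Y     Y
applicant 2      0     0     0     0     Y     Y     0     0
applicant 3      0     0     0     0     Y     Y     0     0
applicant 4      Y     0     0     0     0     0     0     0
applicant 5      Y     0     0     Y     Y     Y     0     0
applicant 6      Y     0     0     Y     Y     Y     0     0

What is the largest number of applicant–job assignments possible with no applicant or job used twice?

5

For example, pair applicant 1–job 7, applicant 2–job 5, applicant 3–job 6, applicant 4–job 1, applicant 5–job 4.
The set {applicant 2, applicant 3, applicant 4, applicant 5, applicant 6} has only 4 neighbours ({job 1, job 4, job 5, job 6}), so by Hall's theorem at most 5 of the 6 applicants can be matched.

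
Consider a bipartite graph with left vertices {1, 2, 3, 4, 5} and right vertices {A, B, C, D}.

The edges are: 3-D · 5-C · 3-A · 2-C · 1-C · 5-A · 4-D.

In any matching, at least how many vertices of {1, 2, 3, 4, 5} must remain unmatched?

2

For example, pair 1–C, 3–A, 4–D.
The set {1, 2, 3, 4, 5} has only 3 neighbours ({A, C, D}), so by Hall's theorem at most 3 of the 5 left vertices can be matched.
That matches 3 of the 5, leaving 2 unmatched; no matching can do better.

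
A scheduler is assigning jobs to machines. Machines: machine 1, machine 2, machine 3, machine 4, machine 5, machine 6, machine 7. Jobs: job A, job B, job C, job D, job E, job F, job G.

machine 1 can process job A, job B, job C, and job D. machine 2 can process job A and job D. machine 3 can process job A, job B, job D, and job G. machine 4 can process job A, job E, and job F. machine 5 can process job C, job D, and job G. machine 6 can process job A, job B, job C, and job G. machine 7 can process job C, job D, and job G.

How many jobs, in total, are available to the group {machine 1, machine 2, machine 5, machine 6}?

5

The union of neighbours of {machine 1, machine 2, machine 5, machine 6} is {job A, job B, job C, job D, job G}, which has 5 elements.
Since |N(S)| = 5 ≥ |S| = 4, Hall's condition holds for this subset.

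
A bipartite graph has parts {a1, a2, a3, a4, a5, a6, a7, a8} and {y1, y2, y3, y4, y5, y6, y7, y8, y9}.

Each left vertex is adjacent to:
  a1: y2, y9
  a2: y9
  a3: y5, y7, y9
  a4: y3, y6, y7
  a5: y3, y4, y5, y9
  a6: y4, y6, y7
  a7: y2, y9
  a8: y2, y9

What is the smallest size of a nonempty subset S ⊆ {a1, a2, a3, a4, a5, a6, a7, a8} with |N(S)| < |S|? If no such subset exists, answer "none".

3

Take S = {a1, a2, a7}. Its neighbourhood is {y2, y9}, so |N(S)| = 2 < |S| = 3.
Every subset of size less than 3 has at least as many neighbours as members, so 3 is the minimum.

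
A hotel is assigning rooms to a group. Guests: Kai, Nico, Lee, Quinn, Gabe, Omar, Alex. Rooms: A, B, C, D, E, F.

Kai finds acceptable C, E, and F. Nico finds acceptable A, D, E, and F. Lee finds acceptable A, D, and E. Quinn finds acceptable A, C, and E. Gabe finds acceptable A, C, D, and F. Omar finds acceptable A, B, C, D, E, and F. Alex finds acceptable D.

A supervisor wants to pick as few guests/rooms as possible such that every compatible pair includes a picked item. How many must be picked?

6

The 6 edges Kai–C, Nico–E, Lee–D, Quinn–A, Gabe–F, Omar–B form a matching, so any vertex cover needs at least 6 vertices (one per matched edge).
Conversely {Omar, A, C, D, E, F} meets every edge and has exactly 6 vertices, so 6 is optimal.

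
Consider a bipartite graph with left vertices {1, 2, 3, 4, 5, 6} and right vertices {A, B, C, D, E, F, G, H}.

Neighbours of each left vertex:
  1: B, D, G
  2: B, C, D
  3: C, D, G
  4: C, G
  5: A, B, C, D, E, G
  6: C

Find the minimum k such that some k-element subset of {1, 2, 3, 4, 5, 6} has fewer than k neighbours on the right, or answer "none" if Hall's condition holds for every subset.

Take S = {1, 2, 3, 4, 6}. Its neighbourhood is {B, C, D, G}, so |N(S)| = 4 < |S| = 5.
Every subset of size less than 5 has at least as many neighbours as members, so 5 is the minimum.

5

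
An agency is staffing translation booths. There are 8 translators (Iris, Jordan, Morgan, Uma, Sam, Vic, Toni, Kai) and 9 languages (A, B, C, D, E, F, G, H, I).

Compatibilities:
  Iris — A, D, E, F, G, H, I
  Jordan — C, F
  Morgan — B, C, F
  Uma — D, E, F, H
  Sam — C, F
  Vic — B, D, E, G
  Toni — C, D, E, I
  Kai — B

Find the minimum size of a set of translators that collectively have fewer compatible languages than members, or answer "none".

Take S = {Jordan, Morgan, Sam, Kai}. Its neighbourhood is {B, C, F}, so |N(S)| = 3 < |S| = 4.
Every subset of size less than 4 has at least as many neighbours as members, so 4 is the minimum.

4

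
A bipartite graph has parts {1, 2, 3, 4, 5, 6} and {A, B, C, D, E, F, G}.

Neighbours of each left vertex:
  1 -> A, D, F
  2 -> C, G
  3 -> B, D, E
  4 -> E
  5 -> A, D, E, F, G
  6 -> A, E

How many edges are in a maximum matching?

6

For example, pair 1→F, 2→C, 3→B, 4→E, 5→G, 6→A.
All 6 left vertices are matched, so no larger matching exists.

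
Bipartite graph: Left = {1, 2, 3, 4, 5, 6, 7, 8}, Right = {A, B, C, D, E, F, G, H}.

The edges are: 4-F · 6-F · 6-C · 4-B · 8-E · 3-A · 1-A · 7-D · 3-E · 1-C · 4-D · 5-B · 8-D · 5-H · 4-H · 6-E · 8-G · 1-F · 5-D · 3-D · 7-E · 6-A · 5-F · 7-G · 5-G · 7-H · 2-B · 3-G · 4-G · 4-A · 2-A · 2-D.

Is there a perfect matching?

Yes

For example, pair 1–F, 2–B, 3–A, 4–G, 5–H, 6–C, 7–D, 8–E.
All 8 left vertices are covered.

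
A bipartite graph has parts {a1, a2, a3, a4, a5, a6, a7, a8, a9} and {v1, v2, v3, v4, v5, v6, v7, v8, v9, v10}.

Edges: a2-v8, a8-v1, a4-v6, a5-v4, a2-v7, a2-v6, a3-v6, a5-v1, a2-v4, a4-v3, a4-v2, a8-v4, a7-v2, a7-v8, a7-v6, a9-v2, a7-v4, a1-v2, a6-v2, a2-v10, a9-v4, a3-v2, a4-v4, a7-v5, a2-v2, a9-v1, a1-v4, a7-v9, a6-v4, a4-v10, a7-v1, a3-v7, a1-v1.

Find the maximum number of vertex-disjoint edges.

7

One maximum matching: a1-v1, a2-v10, a3-v7, a4-v3, a5-v4, a6-v2, a7-v8.
The set {a1, a5, a6, a8, a9} has only 3 neighbours ({v1, v2, v4}), so by Hall's theorem at most 7 of the 9 left vertices can be matched.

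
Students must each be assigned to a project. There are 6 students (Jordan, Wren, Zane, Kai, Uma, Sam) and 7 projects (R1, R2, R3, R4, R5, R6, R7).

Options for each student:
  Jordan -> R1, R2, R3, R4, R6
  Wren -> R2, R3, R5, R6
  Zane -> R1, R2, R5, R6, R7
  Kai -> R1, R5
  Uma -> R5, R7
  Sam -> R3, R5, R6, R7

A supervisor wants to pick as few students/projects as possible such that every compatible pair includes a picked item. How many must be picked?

The 6 edges Jordan–R6, Wren–R3, Zane–R2, Kai–R1, Uma–R5, Sam–R7 form a matching, so any vertex cover needs at least 6 vertices (one per matched edge).
Conversely {Jordan, Wren, Zane, Kai, Uma, Sam} meets every edge and has exactly 6 vertices, so 6 is optimal.

6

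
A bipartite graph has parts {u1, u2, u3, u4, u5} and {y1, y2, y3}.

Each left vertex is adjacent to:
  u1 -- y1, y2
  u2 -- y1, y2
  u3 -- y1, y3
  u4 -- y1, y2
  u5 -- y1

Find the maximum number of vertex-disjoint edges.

A valid assignment of size 3: u1-y2, u2-y1, u3-y3.
The set {u1, u2, u4, u5} has only 2 neighbours ({y1, y2}), so by Hall's theorem at most 3 of the 5 left vertices can be matched.

3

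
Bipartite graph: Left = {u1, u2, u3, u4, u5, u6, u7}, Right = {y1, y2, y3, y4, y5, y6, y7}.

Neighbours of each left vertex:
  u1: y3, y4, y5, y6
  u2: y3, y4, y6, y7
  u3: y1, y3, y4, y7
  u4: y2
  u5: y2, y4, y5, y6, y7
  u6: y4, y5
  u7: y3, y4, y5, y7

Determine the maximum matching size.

One maximum matching: u1–y6, u2–y4, u3–y1, u4–y2, u5–y7, u6–y5, u7–y3.
This saturates every left vertex, so 7 is the maximum.

7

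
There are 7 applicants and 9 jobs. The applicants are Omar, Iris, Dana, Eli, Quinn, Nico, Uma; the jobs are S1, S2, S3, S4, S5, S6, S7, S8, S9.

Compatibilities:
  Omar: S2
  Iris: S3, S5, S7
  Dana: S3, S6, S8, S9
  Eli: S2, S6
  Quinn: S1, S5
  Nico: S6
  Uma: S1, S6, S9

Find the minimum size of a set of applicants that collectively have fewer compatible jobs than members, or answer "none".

Take S = {Omar, Eli, Nico}. Its neighbourhood is {S2, S6}, so |N(S)| = 2 < |S| = 3.
Every subset of size less than 3 has at least as many neighbours as members, so 3 is the minimum.

3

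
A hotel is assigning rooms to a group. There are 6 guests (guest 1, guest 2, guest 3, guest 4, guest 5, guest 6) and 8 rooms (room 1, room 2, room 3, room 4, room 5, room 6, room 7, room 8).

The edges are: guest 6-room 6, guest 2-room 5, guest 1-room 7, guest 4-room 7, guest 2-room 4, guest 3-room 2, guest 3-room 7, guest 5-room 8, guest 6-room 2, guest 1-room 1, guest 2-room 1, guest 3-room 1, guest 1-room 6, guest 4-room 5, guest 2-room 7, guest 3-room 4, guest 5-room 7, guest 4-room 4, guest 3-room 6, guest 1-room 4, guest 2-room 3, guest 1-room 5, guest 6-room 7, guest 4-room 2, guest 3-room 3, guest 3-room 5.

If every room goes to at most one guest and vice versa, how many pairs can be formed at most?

6

For example, pair guest 1–room 6, guest 2–room 4, guest 3–room 2, guest 4–room 5, guest 5–room 8, guest 6–room 7.
This saturates every guest, so 6 is the maximum.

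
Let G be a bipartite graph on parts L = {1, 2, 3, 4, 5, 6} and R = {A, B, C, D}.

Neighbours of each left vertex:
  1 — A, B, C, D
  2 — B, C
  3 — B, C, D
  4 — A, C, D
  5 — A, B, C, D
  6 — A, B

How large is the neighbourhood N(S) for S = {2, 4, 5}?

The union of neighbours of {2, 4, 5} is {A, B, C, D}, which has 4 elements.
Since |N(S)| = 4 ≥ |S| = 3, Hall's condition holds for this subset.

4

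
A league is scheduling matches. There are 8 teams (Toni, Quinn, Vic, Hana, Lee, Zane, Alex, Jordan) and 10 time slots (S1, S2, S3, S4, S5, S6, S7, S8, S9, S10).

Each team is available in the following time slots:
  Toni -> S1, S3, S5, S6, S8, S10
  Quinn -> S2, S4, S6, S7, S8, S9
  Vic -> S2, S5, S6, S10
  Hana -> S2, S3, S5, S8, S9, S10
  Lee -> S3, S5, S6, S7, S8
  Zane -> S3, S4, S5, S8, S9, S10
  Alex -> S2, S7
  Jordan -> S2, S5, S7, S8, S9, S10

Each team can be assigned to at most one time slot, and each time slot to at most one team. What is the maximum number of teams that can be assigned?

8

A valid assignment of size 8: Toni–S1, Quinn–S6, Vic–S10, Hana–S9, Lee–S3, Zane–S4, Alex–S7, Jordan–S2.
This saturates every team, so 8 is the maximum.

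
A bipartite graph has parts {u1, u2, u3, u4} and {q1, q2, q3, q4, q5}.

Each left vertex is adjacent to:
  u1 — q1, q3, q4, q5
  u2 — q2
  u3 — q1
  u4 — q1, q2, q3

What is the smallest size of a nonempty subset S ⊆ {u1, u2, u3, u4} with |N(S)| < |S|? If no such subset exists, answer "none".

A matching saturating every left vertex exists, for instance u1→q4, u2→q2, u3→q1, u4→q3.
By Hall's marriage theorem, this means |N(S)| ≥ |S| for every subset S, so no violating subset exists.

none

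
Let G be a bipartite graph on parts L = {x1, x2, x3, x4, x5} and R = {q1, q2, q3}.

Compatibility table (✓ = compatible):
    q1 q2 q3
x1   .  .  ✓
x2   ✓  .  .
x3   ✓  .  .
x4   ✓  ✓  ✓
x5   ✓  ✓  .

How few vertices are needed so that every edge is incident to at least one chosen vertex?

A maximum matching has 3 edges (e.g. x1–q3, x2–q1, x4–q2).
By König's theorem the minimum vertex cover has the same size. One such cover is {q1, q2, q3}.

3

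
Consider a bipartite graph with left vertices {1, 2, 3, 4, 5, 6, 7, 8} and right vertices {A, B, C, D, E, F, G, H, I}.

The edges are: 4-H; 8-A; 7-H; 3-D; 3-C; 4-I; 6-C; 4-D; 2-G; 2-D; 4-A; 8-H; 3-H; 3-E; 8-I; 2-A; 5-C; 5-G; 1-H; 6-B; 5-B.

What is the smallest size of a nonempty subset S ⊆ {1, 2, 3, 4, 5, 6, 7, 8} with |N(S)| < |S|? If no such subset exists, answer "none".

2

Take S = {1, 7}. Its neighbourhood is {H}, so |N(S)| = 1 < |S| = 2.
No single vertex violates Hall's condition since each has at least one neighbour, so 2 is the minimum.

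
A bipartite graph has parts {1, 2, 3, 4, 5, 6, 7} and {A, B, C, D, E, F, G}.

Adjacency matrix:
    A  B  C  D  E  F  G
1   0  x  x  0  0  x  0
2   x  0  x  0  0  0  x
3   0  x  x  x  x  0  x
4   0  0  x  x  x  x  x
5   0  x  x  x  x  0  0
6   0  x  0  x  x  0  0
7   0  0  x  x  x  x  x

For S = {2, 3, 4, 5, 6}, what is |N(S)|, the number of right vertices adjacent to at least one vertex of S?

The union of neighbours of {2, 3, 4, 5, 6} is {A, B, C, D, E, F, G}, which has 7 elements.
Since |N(S)| = 7 ≥ |S| = 5, Hall's condition holds for this subset.

7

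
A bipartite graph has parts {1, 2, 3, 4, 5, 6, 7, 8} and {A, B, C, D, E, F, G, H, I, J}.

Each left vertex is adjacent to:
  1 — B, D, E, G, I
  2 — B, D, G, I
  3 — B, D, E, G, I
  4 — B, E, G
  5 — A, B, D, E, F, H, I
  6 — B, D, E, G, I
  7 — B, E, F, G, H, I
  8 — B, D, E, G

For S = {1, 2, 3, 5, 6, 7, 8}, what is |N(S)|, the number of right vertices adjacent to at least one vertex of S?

The union of neighbours of {1, 2, 3, 5, 6, 7, 8} is {A, B, D, E, F, G, H, I}, which has 8 elements.
Since |N(S)| = 8 ≥ |S| = 7, Hall's condition holds for this subset.

8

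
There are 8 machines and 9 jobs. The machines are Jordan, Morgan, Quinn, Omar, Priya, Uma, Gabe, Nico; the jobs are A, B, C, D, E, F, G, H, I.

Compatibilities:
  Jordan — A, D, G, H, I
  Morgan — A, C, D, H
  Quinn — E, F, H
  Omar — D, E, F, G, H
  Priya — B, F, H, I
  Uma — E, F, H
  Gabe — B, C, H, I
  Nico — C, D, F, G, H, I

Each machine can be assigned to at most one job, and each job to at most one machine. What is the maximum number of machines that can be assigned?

A valid assignment of size 8: Jordan–A, Morgan–D, Quinn–H, Omar–E, Priya–B, Uma–F, Gabe–C, Nico–G.
This saturates every machine, so 8 is the maximum.

8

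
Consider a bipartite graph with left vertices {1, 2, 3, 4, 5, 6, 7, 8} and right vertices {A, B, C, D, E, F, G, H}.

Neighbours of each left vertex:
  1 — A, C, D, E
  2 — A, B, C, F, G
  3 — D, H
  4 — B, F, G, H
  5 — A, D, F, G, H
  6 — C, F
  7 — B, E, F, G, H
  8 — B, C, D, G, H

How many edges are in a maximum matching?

For example, pair 1–C, 2–A, 3–D, 4–B, 5–H, 6–F, 7–E, 8–G.
This saturates every left vertex, so 8 is the maximum.

8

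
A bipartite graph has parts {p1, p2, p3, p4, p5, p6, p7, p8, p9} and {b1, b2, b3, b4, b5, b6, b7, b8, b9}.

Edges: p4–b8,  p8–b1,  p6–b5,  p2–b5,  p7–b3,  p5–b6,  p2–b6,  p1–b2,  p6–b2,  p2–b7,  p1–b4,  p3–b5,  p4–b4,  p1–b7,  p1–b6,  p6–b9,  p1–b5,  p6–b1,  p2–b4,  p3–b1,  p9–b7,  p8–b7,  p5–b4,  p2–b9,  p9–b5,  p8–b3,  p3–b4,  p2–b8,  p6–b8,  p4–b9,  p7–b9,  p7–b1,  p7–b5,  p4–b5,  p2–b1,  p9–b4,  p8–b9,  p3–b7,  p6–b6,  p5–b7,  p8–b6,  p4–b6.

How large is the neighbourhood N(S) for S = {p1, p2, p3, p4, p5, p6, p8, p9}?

The union of neighbours of {p1, p2, p3, p4, p5, p6, p8, p9} is {b1, b2, b3, b4, b5, b6, b7, b8, b9}, which has 9 elements.
Since |N(S)| = 9 ≥ |S| = 8, Hall's condition holds for this subset.

9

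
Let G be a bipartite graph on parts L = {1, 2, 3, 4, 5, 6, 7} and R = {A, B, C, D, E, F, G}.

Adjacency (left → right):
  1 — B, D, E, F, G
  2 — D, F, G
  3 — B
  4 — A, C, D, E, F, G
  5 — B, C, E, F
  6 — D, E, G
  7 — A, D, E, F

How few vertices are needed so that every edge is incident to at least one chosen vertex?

The 7 edges 1–G, 2–F, 3–B, 4–A, 5–C, 6–D, 7–E form a matching, so any vertex cover needs at least 7 vertices (one per matched edge).
Conversely {1, 2, 3, 4, 5, 6, 7} meets every edge and has exactly 7 vertices, so 7 is optimal.

7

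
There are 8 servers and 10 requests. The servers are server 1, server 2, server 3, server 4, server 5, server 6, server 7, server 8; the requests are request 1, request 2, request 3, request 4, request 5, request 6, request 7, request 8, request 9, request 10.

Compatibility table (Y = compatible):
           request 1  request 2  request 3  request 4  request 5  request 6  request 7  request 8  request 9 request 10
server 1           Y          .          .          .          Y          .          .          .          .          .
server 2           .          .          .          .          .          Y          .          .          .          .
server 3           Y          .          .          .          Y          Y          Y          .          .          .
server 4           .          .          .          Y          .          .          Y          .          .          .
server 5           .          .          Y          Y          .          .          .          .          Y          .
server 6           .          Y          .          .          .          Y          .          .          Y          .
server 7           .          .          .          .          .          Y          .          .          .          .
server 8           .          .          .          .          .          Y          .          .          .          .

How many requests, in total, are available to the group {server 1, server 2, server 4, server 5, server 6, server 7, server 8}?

The union of neighbours of {server 1, server 2, server 4, server 5, server 6, server 7, server 8} is {request 1, request 2, request 3, request 4, request 5, request 6, request 7, request 9}, which has 8 elements.
Since |N(S)| = 8 ≥ |S| = 7, Hall's condition holds for this subset.

8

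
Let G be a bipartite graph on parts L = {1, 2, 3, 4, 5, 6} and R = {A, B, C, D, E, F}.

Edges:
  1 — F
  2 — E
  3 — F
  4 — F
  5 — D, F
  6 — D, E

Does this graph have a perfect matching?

The set {1, 2, 3, 4, 5, 6} has only 3 neighbours ({D, E, F}), so by Hall's theorem at most 3 of the 6 left vertices can be matched.
Hence no matching covers every left vertex.

No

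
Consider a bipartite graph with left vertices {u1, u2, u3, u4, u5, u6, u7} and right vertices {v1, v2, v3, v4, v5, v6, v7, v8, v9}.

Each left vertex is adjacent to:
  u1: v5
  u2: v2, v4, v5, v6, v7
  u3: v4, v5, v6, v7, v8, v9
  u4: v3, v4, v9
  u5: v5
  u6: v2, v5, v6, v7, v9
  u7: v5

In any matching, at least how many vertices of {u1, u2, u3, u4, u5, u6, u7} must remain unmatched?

For example, pair u1→v5, u2→v6, u3→v4, u4→v3, u6→v2.
The set {u1, u5, u7} has only 1 neighbour ({v5}), so by Hall's theorem at most 5 of the 7 left vertices can be matched.
That matches 5 of the 7, leaving 2 unmatched; no matching can do better.

2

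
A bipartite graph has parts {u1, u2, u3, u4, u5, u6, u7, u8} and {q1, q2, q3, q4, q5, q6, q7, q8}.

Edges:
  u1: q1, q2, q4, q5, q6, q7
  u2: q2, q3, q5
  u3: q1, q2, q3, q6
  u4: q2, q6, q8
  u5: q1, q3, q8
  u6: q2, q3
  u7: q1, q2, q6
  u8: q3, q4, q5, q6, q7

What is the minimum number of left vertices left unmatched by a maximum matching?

0

For example, pair u1–q7, u2–q5, u3–q2, u4–q8, u5–q1, u6–q3, u7–q6, u8–q4.
All 8 left vertices are matched, so no larger matching exists.
That matches 8 of the 8, leaving 0 unmatched; no matching can do better.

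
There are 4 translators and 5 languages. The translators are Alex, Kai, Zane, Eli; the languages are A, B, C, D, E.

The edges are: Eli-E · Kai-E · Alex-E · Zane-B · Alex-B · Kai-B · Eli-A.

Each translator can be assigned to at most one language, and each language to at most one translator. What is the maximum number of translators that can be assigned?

One maximum matching: Alex-E, Kai-B, Eli-A.
The set {Alex, Kai, Zane} has only 2 neighbours ({B, E}), so by Hall's theorem at most 3 of the 4 translators can be matched.

3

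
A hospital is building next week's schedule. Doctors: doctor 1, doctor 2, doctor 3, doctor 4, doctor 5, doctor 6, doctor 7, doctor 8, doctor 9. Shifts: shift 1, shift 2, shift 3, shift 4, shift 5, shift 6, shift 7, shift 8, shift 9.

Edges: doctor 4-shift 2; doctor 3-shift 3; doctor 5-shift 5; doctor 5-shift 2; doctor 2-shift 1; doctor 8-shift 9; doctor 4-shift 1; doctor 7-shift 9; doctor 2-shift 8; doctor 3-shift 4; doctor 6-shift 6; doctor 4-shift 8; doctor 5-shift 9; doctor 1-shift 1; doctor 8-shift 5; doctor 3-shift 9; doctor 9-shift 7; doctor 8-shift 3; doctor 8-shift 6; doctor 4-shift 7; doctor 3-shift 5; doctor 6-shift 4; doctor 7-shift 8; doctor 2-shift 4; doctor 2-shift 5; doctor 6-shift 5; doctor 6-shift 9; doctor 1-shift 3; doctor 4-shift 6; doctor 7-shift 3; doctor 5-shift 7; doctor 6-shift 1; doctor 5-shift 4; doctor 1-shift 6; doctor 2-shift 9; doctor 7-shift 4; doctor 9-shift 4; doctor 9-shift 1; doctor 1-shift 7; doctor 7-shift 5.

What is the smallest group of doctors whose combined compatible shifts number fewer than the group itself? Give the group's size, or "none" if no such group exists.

none

A matching saturating every doctor exists, for instance doctor 1→shift 1, doctor 2→shift 5, doctor 3→shift 9, doctor 4→shift 2, doctor 5→shift 7, doctor 6→shift 6, doctor 7→shift 8, doctor 8→shift 3, doctor 9→shift 4.
By Hall's marriage theorem, this means |N(S)| ≥ |S| for every subset S, so no violating subset exists.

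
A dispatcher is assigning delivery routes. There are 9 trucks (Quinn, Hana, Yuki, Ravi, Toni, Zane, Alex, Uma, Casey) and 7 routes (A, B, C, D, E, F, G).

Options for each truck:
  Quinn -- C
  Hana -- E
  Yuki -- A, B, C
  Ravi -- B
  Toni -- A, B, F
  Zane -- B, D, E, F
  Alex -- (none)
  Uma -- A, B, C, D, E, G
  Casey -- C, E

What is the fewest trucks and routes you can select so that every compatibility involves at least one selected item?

{Yuki, Ravi, Toni, Zane, Uma, C, E} is a vertex cover of size 7: every edge has an endpoint in this set.
No smaller cover exists because Quinn–C, Hana–E, Yuki–A, Ravi–B, Toni–F, Zane–D, Uma–G is a matching of size 7, and a cover must include an endpoint of each of these disjoint edges (König's theorem).

7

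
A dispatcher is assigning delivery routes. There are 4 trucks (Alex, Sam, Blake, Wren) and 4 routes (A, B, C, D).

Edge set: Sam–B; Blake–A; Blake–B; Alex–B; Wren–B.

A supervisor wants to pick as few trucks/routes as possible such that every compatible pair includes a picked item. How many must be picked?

The 2 edges Alex–B, Blake–A form a matching, so any vertex cover needs at least 2 vertices (one per matched edge).
Conversely {Blake, B} meets every edge and has exactly 2 vertices, so 2 is optimal.

2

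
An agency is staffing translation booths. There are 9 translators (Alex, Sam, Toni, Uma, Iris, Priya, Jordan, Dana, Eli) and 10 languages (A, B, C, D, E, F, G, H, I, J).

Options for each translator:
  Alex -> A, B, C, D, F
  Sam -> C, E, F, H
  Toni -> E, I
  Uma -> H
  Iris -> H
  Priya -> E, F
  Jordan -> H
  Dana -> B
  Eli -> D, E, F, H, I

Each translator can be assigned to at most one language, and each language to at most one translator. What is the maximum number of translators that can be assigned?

One maximum matching: Alex→A, Sam→C, Toni→I, Uma→H, Priya→F, Dana→B, Eli→E.
The set {Uma, Iris, Jordan} has only 1 neighbour ({H}), so by Hall's theorem at most 7 of the 9 translators can be matched.

7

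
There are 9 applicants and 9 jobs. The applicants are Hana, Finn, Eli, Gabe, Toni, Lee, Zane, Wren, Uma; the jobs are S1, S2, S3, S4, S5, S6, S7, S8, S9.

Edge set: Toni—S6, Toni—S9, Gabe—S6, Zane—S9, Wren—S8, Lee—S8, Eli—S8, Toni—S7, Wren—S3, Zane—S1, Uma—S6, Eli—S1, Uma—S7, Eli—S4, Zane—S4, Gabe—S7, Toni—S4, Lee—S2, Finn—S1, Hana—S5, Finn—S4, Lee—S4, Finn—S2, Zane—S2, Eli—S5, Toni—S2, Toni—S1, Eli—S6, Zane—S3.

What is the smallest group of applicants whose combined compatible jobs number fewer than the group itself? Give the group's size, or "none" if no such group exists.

none

A matching saturating every applicant exists, for instance Hana→S5, Finn→S1, Eli→S4, Gabe→S6, Toni→S9, Lee→S2, Zane→S3, Wren→S8, Uma→S7.
By Hall's marriage theorem, this means |N(S)| ≥ |S| for every subset S, so no violating subset exists.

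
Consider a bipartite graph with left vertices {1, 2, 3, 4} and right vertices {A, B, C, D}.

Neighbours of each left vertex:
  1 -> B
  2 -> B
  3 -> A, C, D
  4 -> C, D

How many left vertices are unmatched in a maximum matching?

1

A valid assignment of size 3: 1–B, 3–D, 4–C.
The set {1, 2} has only 1 neighbour ({B}), so by Hall's theorem at most 3 of the 4 left vertices can be matched.
That matches 3 of the 4, leaving 1 unmatched; no matching can do better.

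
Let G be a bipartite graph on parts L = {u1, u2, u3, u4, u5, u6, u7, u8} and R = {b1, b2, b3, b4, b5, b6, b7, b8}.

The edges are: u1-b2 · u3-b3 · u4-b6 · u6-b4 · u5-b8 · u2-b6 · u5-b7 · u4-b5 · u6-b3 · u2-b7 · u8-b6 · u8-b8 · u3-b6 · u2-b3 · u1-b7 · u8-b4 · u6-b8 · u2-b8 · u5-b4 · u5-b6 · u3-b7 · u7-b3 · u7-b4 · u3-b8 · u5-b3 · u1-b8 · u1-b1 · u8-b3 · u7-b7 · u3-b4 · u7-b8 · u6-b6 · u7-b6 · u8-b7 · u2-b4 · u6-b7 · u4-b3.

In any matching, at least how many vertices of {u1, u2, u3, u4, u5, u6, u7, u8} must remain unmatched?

A valid assignment of size 7: u1–b2, u2–b3, u3–b4, u4–b5, u5–b6, u6–b8, u7–b7.
The set {u2, u3, u5, u6, u7, u8} has only 5 neighbours ({b3, b4, b6, b7, b8}), so by Hall's theorem at most 7 of the 8 left vertices can be matched.
That matches 7 of the 8, leaving 1 unmatched; no matching can do better.

1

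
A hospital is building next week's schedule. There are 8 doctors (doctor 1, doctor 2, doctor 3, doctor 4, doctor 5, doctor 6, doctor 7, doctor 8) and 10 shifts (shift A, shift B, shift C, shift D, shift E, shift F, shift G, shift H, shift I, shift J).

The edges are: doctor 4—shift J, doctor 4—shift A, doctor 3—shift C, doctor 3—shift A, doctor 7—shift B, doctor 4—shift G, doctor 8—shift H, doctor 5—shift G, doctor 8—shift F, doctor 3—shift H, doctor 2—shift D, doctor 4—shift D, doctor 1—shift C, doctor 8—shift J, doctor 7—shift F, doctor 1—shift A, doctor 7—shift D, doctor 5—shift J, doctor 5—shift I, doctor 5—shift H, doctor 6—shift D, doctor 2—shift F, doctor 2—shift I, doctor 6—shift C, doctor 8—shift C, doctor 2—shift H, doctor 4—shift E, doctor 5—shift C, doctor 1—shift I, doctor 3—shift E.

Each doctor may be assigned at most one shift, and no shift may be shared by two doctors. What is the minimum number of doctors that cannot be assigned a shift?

0

One maximum matching: doctor 1-shift A, doctor 2-shift F, doctor 3-shift E, doctor 4-shift G, doctor 5-shift I, doctor 6-shift C, doctor 7-shift D, doctor 8-shift J.
All 8 doctors are matched, so no larger matching exists.
That matches 8 of the 8, leaving 0 unmatched; no matching can do better.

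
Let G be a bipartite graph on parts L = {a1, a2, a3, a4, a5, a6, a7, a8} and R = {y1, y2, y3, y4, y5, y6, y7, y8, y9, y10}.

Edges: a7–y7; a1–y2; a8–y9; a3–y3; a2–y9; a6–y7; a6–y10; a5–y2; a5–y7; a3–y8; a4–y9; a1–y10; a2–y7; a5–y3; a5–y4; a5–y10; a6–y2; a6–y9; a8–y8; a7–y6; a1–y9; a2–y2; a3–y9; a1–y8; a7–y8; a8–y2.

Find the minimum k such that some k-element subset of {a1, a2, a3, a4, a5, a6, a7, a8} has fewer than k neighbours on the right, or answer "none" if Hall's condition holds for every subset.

A matching saturating every left vertex exists, for instance a1→y10, a2→y2, a3→y3, a4→y9, a5→y4, a6→y7, a7→y6, a8→y8.
By Hall's marriage theorem, this means |N(S)| ≥ |S| for every subset S, so no violating subset exists.

none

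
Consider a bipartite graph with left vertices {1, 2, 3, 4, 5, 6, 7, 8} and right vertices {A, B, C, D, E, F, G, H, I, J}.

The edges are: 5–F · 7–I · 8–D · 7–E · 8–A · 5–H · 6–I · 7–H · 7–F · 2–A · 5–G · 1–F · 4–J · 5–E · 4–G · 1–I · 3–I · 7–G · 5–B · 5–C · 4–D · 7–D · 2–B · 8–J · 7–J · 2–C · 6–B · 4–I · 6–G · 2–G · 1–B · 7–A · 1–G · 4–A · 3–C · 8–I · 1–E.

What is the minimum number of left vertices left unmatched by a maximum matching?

A valid assignment of size 8: 1–G, 2–A, 3–C, 4–J, 5–H, 6–B, 7–E, 8–I.
This saturates every left vertex, so 8 is the maximum.
That matches 8 of the 8, leaving 0 unmatched; no matching can do better.

0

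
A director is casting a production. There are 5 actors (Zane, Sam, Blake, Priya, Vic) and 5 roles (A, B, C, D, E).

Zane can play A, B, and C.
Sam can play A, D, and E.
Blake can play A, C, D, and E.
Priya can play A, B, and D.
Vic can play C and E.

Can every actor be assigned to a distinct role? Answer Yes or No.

A valid assignment of size 5: Zane–B, Sam–A, Blake–C, Priya–D, Vic–E.
All 5 actors are covered.

Yes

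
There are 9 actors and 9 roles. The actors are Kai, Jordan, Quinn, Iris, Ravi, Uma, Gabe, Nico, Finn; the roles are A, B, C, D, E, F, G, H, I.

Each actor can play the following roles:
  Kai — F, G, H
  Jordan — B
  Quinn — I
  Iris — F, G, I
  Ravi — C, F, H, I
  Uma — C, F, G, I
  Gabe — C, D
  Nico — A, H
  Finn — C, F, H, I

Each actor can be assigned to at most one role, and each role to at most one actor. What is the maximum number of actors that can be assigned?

One maximum matching: Kai–H, Jordan–B, Quinn–I, Iris–G, Ravi–C, Uma–F, Gabe–D, Nico–A.
The set {Kai, Quinn, Iris, Ravi, Uma, Finn} has only 5 neighbours ({C, F, G, H, I}), so by Hall's theorem at most 8 of the 9 actors can be matched.

8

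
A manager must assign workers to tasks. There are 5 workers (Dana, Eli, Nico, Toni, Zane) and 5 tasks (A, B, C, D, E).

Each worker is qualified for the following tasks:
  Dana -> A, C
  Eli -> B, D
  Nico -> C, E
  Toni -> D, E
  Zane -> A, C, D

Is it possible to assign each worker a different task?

A valid assignment of size 5: Dana→A, Eli→B, Nico→E, Toni→D, Zane→C.
All 5 workers are covered.

Yes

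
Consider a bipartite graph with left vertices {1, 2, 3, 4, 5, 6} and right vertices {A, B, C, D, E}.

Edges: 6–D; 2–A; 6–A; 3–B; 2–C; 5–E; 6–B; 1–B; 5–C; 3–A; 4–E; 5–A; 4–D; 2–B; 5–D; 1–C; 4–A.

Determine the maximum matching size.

5

A valid assignment of size 5: 1–C, 2–A, 3–B, 4–D, 5–E.
The set {1, 2, 3, 4, 5, 6} has only 5 neighbours ({A, B, C, D, E}), so by Hall's theorem at most 5 of the 6 left vertices can be matched.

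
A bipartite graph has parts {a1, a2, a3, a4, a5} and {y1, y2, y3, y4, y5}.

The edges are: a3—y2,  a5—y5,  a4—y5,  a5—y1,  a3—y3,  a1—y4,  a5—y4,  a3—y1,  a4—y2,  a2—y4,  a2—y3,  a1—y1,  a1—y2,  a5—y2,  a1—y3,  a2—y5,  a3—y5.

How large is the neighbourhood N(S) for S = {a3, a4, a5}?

The union of neighbours of {a3, a4, a5} is {y1, y2, y3, y4, y5}, which has 5 elements.
Since |N(S)| = 5 ≥ |S| = 3, Hall's condition holds for this subset.

5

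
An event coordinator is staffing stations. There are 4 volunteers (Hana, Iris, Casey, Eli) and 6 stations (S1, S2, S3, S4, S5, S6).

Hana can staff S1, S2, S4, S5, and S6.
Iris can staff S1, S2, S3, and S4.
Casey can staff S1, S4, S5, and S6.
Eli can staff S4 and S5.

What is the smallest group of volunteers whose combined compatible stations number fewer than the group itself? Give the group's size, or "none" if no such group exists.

A matching saturating every volunteer exists, for instance Hana→S2, Iris→S3, Casey→S6, Eli→S4.
By Hall's marriage theorem, this means |N(S)| ≥ |S| for every subset S, so no violating subset exists.

none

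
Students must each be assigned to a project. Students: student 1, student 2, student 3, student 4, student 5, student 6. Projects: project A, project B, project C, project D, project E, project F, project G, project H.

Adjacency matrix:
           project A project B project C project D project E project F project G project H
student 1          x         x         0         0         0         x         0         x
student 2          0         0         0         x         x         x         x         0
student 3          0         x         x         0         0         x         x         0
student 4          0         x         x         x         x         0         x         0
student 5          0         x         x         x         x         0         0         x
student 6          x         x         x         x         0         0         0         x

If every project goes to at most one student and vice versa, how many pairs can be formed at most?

6

A valid assignment of size 6: student 1→project A, student 2→project F, student 3→project G, student 4→project E, student 5→project C, student 6→project H.
This saturates every student, so 6 is the maximum.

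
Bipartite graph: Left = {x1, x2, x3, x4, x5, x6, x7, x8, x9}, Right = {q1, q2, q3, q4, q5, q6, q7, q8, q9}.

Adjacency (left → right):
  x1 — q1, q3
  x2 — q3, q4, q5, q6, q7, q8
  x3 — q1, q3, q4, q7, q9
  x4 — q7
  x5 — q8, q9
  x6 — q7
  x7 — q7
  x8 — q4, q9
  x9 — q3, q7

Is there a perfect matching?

No

The set {x4, x6, x7} has only 1 neighbour ({q7}), so by Hall's theorem at most 7 of the 9 left vertices can be matched.
Hence no matching covers every left vertex.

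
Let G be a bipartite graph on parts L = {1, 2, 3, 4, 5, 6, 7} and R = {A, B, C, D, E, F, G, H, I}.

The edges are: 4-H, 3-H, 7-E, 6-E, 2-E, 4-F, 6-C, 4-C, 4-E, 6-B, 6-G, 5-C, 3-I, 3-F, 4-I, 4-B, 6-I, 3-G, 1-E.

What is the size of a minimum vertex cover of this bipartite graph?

{3, 4, 5, 6, E} is a vertex cover of size 5: every edge has an endpoint in this set.
No smaller cover exists because 1–E, 3–F, 4–H, 5–C, 6–G is a matching of size 5, and a cover must include an endpoint of each of these disjoint edges (König's theorem).

5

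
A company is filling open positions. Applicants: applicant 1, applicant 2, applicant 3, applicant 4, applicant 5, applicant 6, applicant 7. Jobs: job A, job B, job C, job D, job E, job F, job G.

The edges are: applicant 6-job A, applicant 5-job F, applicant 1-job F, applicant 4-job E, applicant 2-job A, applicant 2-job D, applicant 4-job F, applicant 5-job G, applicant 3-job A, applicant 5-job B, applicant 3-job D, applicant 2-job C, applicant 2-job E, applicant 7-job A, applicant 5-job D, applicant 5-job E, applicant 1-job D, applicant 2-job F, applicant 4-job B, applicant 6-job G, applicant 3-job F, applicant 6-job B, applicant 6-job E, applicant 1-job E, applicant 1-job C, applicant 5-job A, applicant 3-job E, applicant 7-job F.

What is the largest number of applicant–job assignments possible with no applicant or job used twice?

A valid assignment of size 7: applicant 1-job E, applicant 2-job C, applicant 3-job F, applicant 4-job B, applicant 5-job D, applicant 6-job G, applicant 7-job A.
This saturates every applicant, so 7 is the maximum.

7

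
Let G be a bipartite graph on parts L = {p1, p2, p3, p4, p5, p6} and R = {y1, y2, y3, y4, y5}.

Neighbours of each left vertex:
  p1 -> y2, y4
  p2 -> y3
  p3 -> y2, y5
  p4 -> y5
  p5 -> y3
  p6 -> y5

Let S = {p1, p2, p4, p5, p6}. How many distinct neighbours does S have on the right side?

The union of neighbours of {p1, p2, p4, p5, p6} is {y2, y3, y4, y5}, which has 4 elements.
Since |N(S)| = 4 < |S| = 5, Hall's condition fails for this subset.

4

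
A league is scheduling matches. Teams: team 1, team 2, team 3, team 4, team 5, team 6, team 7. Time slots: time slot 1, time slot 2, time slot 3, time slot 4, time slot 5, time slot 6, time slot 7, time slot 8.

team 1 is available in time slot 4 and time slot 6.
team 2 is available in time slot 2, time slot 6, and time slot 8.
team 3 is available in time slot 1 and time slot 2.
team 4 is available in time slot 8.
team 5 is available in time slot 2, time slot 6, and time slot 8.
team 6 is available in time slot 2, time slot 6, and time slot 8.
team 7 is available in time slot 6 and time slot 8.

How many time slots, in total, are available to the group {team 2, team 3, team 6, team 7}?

The union of neighbours of {team 2, team 3, team 6, team 7} is {time slot 1, time slot 2, time slot 6, time slot 8}, which has 4 elements.
Since |N(S)| = 4 ≥ |S| = 4, Hall's condition holds for this subset.

4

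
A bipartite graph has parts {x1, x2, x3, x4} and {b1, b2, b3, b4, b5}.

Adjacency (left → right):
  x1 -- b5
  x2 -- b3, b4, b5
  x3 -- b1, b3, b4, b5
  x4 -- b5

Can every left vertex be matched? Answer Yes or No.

No

The set {x1, x4} has only 1 neighbour ({b5}), so by Hall's theorem at most 3 of the 4 left vertices can be matched.
Hence no matching covers every left vertex.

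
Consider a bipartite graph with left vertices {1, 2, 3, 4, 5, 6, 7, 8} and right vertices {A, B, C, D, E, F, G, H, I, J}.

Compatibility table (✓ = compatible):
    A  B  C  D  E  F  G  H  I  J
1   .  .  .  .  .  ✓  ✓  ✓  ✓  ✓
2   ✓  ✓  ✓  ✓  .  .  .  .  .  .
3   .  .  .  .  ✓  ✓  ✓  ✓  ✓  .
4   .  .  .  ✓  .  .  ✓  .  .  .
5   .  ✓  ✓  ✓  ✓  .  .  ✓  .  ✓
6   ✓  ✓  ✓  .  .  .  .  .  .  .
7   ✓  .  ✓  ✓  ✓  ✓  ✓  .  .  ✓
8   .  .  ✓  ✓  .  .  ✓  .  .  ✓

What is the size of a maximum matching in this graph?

8

One maximum matching: 1→F, 2→C, 3→E, 4→D, 5→H, 6→B, 7→G, 8→J.
All 8 left vertices are matched, so no larger matching exists.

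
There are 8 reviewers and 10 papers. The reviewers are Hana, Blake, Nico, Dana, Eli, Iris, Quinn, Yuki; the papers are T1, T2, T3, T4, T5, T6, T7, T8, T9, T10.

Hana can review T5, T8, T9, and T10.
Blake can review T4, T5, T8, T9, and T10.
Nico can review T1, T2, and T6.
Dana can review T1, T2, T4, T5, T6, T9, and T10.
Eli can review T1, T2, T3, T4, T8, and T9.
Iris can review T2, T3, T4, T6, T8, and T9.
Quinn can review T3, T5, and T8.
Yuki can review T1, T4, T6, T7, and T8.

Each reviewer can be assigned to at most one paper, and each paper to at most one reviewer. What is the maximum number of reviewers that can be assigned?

A valid assignment of size 8: Hana-T9, Blake-T10, Nico-T2, Dana-T5, Eli-T3, Iris-T4, Quinn-T8, Yuki-T7.
This saturates every reviewer, so 8 is the maximum.

8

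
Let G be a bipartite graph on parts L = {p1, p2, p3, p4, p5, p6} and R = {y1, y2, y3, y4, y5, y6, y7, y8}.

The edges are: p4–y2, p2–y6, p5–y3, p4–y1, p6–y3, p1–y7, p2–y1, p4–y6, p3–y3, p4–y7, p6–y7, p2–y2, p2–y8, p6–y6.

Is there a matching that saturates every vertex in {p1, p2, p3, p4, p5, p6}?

No

The set {p3, p5} has only 1 neighbour ({y3}), so by Hall's theorem at most 5 of the 6 left vertices can be matched.
Hence no matching covers every left vertex.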